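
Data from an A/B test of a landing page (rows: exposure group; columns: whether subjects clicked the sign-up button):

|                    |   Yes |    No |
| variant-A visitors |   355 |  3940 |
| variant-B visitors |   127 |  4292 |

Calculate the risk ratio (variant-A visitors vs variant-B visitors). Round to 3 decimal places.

risk, variant-A visitors = 355/4295 = 0.08265
risk, variant-B visitors = 127/4419 = 0.02874
RR = 0.08265 / 0.02874 = 2.876

2.876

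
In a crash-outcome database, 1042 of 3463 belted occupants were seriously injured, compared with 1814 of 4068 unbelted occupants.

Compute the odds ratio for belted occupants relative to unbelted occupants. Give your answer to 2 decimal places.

OR: 0.53

odds, belted occupants = 1042/2421 = 0.4304
odds, unbelted occupants = 1814/2254 = 0.8048
OR = 0.4304 / 0.8048 = 0.53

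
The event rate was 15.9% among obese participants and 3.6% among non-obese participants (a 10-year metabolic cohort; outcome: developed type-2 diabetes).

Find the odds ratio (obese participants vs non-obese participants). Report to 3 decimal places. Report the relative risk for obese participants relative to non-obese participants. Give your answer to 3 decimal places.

OR = 5.063; RR = 4.417

odds, obese participants = 0.15900/0.84100 = 0.18906
odds, non-obese participants = 0.03600/0.96400 = 0.03734
OR = 0.18906 / 0.03734 = 5.063
RR = 0.15900 / 0.03600 = 4.417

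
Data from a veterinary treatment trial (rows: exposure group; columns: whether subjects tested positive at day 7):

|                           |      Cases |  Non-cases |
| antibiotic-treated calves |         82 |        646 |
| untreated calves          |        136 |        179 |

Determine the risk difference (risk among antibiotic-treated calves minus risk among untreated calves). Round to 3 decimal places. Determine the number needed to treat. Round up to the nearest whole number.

RD = -0.319; NNT = 4

risk, antibiotic-treated calves = 82/728 = 0.1126
risk, untreated calves = 136/315 = 0.4317
risk difference = 0.1126 − 0.4317 = -0.319
absolute risk difference = 0.319109
1 / 0.319109 = 3.134 → round up → 4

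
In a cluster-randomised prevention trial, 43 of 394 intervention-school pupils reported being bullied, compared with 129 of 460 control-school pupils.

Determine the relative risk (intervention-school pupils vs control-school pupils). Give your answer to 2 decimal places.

0.39

risk, intervention-school pupils = 43/394 = 0.1091
risk, control-school pupils = 129/460 = 0.2804
RR = 0.1091 / 0.2804 = 0.39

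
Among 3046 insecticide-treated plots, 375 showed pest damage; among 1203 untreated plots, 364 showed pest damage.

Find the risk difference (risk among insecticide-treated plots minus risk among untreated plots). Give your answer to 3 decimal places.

-0.179

risk, insecticide-treated plots = 375/3046 = 0.1231
risk, untreated plots = 364/1203 = 0.3026
risk difference = 0.1231 − 0.3026 = -0.179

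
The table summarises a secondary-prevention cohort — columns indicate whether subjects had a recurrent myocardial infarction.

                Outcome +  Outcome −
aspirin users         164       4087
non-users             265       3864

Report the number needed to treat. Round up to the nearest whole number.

risk, aspirin users = 164/4251 = 0.038579
risk, non-users = 265/4129 = 0.064180
absolute risk difference = 0.025601
1 / 0.025601 = 39.061 → round up → 40

NNT = 40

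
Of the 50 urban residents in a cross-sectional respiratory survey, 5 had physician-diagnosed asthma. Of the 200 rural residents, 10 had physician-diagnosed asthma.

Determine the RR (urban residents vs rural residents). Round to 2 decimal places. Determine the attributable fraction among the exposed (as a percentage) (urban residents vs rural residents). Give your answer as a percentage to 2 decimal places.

RR = 2.00; AR% = 50.00%

risk, urban residents = 5/50 = 0.1000
risk, rural residents = 10/200 = 0.0500
RR = 0.1000 / 0.0500 = 2.00
AR% = (0.1000 − 0.0500) / 0.1000 = 0.5000 → 50.00%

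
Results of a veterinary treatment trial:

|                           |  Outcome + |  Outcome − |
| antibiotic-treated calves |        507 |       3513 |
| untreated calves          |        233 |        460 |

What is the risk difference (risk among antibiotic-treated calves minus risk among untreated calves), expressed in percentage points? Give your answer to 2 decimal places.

risk, antibiotic-treated calves = 507/4020 = 0.1261
risk, untreated calves = 233/693 = 0.3362
risk difference = 0.1261 − 0.3362 = -0.2101 → -21.01 percentage points

-21.01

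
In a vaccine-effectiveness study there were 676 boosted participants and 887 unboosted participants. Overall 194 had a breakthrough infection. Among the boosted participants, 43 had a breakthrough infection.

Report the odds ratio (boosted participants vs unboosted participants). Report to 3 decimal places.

OR ≈ 0.331

boosted participants without the outcome: 676 − 43 = 633
unboosted participants with the outcome: 194 − 43 = 151
unboosted participants without the outcome: 887 − 151 = 736
odds, boosted participants = 43/633 = 0.0679
odds, unboosted participants = 151/736 = 0.2052
OR = 0.0679 / 0.2052 = 0.331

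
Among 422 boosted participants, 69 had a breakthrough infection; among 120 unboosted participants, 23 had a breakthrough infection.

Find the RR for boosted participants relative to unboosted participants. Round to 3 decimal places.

risk, boosted participants = 69/422 = 0.1635
risk, unboosted participants = 23/120 = 0.1917
RR = 0.1635 / 0.1917 = 0.853

RR: 0.853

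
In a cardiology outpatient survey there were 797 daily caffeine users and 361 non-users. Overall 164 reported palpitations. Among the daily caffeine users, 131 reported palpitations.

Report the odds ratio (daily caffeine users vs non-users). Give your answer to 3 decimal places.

OR = 1.955

daily caffeine users without the outcome: 797 − 131 = 666
non-users with the outcome: 164 − 131 = 33
non-users without the outcome: 361 − 33 = 328
OR = (131 × 328) / (666 × 33) = 42968/21978 ≈ 1.955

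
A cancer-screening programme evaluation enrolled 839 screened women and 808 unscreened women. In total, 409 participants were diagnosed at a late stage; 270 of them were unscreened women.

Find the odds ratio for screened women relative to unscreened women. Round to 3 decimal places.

screened women with the outcome: 409 − 270 = 139
screened women without the outcome: 839 − 139 = 700
unscreened women without the outcome: 808 − 270 = 538
OR = (139 × 538) / (700 × 270) = 74782/189000 ≈ 0.396

OR = 0.396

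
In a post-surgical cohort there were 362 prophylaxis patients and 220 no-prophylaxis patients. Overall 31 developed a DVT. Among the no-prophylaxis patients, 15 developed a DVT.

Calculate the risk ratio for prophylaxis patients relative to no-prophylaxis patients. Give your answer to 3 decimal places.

prophylaxis patients with the outcome: 31 − 15 = 16
prophylaxis patients without the outcome: 362 − 16 = 346
no-prophylaxis patients without the outcome: 220 − 15 = 205
risk, prophylaxis patients = 16/362 = 0.04420
risk, no-prophylaxis patients = 15/220 = 0.06818
RR = 0.04420 / 0.06818 = 0.648

RR ≈ 0.648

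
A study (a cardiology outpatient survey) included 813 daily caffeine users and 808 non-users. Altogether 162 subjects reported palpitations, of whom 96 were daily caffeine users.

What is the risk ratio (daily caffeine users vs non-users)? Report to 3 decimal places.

daily caffeine users without the outcome: 813 − 96 = 717
non-users with the outcome: 162 − 96 = 66
non-users without the outcome: 808 − 66 = 742
risk, daily caffeine users = 96/813 = 0.1181
risk, non-users = 66/808 = 0.0817
RR = 0.1181 / 0.0817 = 1.446

1.446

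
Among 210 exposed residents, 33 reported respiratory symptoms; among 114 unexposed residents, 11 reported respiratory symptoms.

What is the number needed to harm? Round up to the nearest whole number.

NNH ≈ 17

risk, exposed residents = 33/210 = 0.157143
risk, unexposed residents = 11/114 = 0.096491
absolute risk difference = 0.060652
1 / 0.060652 = 16.488 → round up → 17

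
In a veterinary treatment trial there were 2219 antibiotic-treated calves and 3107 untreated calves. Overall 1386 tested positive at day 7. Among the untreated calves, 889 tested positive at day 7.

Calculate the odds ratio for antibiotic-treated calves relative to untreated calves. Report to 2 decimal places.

OR ≈ 0.72

antibiotic-treated calves with the outcome: 1386 − 889 = 497
antibiotic-treated calves without the outcome: 2219 − 497 = 1722
untreated calves without the outcome: 3107 − 889 = 2218
OR = (497 × 2218) / (1722 × 889) = 1102346/1530858 ≈ 0.72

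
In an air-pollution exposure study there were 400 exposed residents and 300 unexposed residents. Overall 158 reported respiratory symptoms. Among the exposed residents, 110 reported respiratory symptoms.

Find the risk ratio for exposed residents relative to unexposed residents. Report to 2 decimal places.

exposed residents without the outcome: 400 − 110 = 290
unexposed residents with the outcome: 158 − 110 = 48
unexposed residents without the outcome: 300 − 48 = 252
risk, exposed residents = 110/400 = 0.2750
risk, unexposed residents = 48/300 = 0.1600
RR = 0.2750 / 0.1600 = 1.72

RR ≈ 1.72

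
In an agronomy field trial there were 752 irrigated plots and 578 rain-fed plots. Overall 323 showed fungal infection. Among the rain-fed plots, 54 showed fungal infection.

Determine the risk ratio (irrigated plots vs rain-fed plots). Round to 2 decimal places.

3.83

irrigated plots with the outcome: 323 − 54 = 269
irrigated plots without the outcome: 752 − 269 = 483
rain-fed plots without the outcome: 578 − 54 = 524
risk, irrigated plots = 269/752 = 0.3577
risk, rain-fed plots = 54/578 = 0.0934
RR = 0.3577 / 0.0934 = 3.83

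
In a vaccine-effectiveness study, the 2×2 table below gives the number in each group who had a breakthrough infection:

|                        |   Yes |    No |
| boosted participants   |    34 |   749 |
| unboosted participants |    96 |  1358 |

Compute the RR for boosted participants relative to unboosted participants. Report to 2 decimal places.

RR: 0.66

risk, boosted participants = 34/783 = 0.04342
risk, unboosted participants = 96/1454 = 0.06602
RR = 0.04342 / 0.06602 = 0.66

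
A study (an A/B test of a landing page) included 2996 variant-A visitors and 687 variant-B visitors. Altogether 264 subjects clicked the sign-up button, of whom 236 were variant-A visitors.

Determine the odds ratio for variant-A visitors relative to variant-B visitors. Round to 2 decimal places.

variant-A visitors without the outcome: 2996 − 236 = 2760
variant-B visitors with the outcome: 264 − 236 = 28
variant-B visitors without the outcome: 687 − 28 = 659
OR = (236 × 659) / (2760 × 28) = 155524/77280 ≈ 2.01

2.01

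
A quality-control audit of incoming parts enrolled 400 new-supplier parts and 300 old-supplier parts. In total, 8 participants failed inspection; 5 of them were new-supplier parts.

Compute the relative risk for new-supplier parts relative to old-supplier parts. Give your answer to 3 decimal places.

RR = 1.250

new-supplier parts without the outcome: 400 − 5 = 395
old-supplier parts with the outcome: 8 − 5 = 3
old-supplier parts without the outcome: 300 − 3 = 297
risk, new-supplier parts = 5/400 = 0.01250
risk, old-supplier parts = 3/300 = 0.01000
RR = 0.01250 / 0.01000 = 1.250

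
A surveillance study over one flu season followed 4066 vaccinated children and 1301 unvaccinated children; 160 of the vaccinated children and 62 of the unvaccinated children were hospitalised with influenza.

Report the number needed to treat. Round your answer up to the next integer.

121

risk, vaccinated children = 160/4066 = 0.039351
risk, unvaccinated children = 62/1301 = 0.047656
absolute risk difference = 0.008305
1 / 0.008305 = 120.409 → round up → 121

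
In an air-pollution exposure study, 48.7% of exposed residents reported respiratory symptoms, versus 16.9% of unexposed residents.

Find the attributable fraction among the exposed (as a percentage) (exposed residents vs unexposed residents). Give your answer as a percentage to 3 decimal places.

AR% = (0.4870 − 0.1690) / 0.4870 = 0.6530 → 65.298%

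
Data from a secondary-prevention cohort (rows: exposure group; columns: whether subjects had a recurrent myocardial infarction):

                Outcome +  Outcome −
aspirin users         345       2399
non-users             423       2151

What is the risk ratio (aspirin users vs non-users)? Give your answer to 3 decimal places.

risk, aspirin users = 345/2744 = 0.1257
risk, non-users = 423/2574 = 0.1643
RR = 0.1257 / 0.1643 = 0.765

0.765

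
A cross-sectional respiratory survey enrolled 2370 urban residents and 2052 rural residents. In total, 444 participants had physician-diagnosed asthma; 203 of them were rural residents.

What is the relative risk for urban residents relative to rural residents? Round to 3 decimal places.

RR = 1.028

urban residents with the outcome: 444 − 203 = 241
urban residents without the outcome: 2370 − 241 = 2129
rural residents without the outcome: 2052 − 203 = 1849
risk, urban residents = 241/2370 = 0.1017
risk, rural residents = 203/2052 = 0.0989
RR = 0.1017 / 0.0989 = 1.028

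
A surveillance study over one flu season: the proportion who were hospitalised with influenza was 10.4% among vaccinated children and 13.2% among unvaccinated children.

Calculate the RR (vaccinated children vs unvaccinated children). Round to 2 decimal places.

RR = 0.1040 / 0.1320 = 0.79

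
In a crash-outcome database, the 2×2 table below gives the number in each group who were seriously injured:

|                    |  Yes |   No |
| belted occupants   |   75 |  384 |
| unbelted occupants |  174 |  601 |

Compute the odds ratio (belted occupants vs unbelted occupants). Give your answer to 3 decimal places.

odds, belted occupants = 75/384 = 0.1953
odds, unbelted occupants = 174/601 = 0.2895
OR = 0.1953 / 0.2895 = 0.675

OR = 0.675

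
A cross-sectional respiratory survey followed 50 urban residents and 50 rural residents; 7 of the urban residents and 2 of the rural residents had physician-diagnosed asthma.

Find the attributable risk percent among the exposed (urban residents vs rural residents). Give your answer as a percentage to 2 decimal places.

71.43%

risk, urban residents = 7/50 = 0.14000
risk, rural residents = 2/50 = 0.04000
AR% = (0.14000 − 0.04000) / 0.14000 = 0.7143 → 71.43%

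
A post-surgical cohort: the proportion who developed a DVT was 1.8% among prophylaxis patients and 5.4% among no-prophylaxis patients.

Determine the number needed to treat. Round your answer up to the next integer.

28

absolute risk difference = 0.036000
1 / 0.036000 = 27.778 → round up → 28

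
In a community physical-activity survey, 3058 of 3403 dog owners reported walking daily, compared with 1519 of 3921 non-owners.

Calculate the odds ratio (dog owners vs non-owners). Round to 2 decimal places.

odds, dog owners = 3058/345 = 8.8638
odds, non-owners = 1519/2402 = 0.6324
OR = 8.8638 / 0.6324 = 14.02

OR ≈ 14.02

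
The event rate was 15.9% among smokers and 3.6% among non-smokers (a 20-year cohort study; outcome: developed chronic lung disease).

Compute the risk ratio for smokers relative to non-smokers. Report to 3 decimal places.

RR = 0.15900 / 0.03600 = 4.417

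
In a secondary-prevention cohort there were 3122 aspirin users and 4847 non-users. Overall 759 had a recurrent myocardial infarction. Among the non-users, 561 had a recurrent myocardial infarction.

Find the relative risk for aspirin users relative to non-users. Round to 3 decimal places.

aspirin users with the outcome: 759 − 561 = 198
aspirin users without the outcome: 3122 − 198 = 2924
non-users without the outcome: 4847 − 561 = 4286
risk, aspirin users = 198/3122 = 0.0634
risk, non-users = 561/4847 = 0.1157
RR = 0.0634 / 0.1157 = 0.548

0.548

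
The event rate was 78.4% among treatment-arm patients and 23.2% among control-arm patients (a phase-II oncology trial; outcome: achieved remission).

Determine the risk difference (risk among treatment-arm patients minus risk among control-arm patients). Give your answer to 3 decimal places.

risk difference = 0.7840 − 0.2320 = 0.552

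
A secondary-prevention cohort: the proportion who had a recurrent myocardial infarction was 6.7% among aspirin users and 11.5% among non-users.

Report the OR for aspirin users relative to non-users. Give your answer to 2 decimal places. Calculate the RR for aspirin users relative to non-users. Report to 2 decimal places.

OR = 0.55; RR = 0.58

odds, aspirin users = 0.0670/0.9330 = 0.0718
odds, non-users = 0.1150/0.8850 = 0.1299
OR = 0.0718 / 0.1299 = 0.55
RR = 0.0670 / 0.1150 = 0.58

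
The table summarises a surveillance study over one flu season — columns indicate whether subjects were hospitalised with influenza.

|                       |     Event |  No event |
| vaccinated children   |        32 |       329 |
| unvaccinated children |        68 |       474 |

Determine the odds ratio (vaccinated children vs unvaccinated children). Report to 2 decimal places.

0.68

odds, vaccinated children = 32/329 = 0.0973
odds, unvaccinated children = 68/474 = 0.1435
OR = 0.0973 / 0.1435 = 0.68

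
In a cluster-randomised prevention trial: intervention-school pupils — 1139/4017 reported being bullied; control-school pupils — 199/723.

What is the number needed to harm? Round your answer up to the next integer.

risk, intervention-school pupils = 1139/4017 = 0.283545
risk, control-school pupils = 199/723 = 0.275242
absolute risk difference = 0.008303
1 / 0.008303 = 120.438 → round up → 121

NNH: 121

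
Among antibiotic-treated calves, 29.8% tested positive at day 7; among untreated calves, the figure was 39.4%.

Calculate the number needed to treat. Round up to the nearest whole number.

absolute risk difference = 0.096000
1 / 0.096000 = 10.417 → round up → 11

11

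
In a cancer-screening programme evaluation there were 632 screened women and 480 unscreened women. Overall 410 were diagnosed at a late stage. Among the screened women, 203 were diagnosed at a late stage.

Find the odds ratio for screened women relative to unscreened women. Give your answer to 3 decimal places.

OR = 0.624

screened women without the outcome: 632 − 203 = 429
unscreened women with the outcome: 410 − 203 = 207
unscreened women without the outcome: 480 − 207 = 273
OR = (203 × 273) / (429 × 207) = 55419/88803 ≈ 0.624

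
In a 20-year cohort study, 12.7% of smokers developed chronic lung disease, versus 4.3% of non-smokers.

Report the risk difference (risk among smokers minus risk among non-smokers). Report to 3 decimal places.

risk difference = 0.12700 − 0.04300 = 0.084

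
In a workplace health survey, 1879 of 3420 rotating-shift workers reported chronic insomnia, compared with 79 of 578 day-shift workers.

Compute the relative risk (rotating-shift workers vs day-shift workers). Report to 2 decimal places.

4.02

risk, rotating-shift workers = 1879/3420 = 0.5494
risk, day-shift workers = 79/578 = 0.1367
RR = 0.5494 / 0.1367 = 4.02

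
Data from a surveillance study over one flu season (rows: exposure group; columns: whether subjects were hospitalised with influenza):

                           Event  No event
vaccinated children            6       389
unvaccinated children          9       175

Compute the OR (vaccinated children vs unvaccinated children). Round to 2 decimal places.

odds, vaccinated children = 6/389 = 0.01542
odds, unvaccinated children = 9/175 = 0.05143
OR = 0.01542 / 0.05143 = 0.30

0.30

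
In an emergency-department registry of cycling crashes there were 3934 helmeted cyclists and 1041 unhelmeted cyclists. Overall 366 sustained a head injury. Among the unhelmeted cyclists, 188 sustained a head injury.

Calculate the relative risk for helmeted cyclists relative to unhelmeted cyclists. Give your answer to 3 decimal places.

helmeted cyclists with the outcome: 366 − 188 = 178
helmeted cyclists without the outcome: 3934 − 178 = 3756
unhelmeted cyclists without the outcome: 1041 − 188 = 853
risk, helmeted cyclists = 178/3934 = 0.04525
risk, unhelmeted cyclists = 188/1041 = 0.18060
RR = 0.04525 / 0.18060 = 0.251

0.251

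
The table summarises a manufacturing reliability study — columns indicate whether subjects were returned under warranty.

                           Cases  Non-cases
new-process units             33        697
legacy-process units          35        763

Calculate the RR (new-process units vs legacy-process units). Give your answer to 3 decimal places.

RR = 1.031

risk, new-process units = 33/730 = 0.04521
risk, legacy-process units = 35/798 = 0.04386
RR = 0.04521 / 0.04386 = 1.031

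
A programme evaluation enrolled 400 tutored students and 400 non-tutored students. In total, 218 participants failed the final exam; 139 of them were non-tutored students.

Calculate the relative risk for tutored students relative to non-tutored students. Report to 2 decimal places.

tutored students with the outcome: 218 − 139 = 79
tutored students without the outcome: 400 − 79 = 321
non-tutored students without the outcome: 400 − 139 = 261
risk, tutored students = 79/400 = 0.1975
risk, non-tutored students = 139/400 = 0.3475
RR = 0.1975 / 0.3475 = 0.57

RR: 0.57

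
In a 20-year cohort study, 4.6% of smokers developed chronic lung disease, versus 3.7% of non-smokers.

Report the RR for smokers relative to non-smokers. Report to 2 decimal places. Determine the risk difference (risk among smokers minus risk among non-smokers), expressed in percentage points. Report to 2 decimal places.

RR = 0.04600 / 0.03700 = 1.24
risk difference = 0.04600 − 0.03700 = 0.00900 → 0.90 percentage points

RR = 1.24; RD = 0.90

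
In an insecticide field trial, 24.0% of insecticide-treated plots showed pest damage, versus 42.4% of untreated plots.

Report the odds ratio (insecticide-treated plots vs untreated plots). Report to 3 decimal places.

odds, insecticide-treated plots = 0.2400/0.7600 = 0.3158
odds, untreated plots = 0.4240/0.5760 = 0.7361
OR = 0.3158 / 0.7361 = 0.429

OR: 0.429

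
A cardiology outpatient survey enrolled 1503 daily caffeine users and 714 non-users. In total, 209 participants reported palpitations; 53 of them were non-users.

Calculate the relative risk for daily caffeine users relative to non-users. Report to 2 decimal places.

RR ≈ 1.40

daily caffeine users with the outcome: 209 − 53 = 156
daily caffeine users without the outcome: 1503 − 156 = 1347
non-users without the outcome: 714 − 53 = 661
risk, daily caffeine users = 156/1503 = 0.1038
risk, non-users = 53/714 = 0.0742
RR = 0.1038 / 0.0742 = 1.40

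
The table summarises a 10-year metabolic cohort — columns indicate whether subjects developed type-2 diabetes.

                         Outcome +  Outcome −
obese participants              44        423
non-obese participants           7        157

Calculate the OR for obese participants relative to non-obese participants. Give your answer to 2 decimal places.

OR = (44 × 157) / (423 × 7) = 6908/2961 ≈ 2.33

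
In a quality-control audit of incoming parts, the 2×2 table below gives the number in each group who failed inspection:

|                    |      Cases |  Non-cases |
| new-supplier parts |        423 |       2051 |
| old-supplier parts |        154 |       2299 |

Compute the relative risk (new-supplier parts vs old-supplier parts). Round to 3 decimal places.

risk, new-supplier parts = 423/2474 = 0.1710
risk, old-supplier parts = 154/2453 = 0.0628
RR = 0.1710 / 0.0628 = 2.723

RR = 2.723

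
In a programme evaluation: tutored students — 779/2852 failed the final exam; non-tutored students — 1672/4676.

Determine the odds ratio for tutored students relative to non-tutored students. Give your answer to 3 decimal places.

OR = (779 × 3004) / (2073 × 1672) = 2340116/3466056 ≈ 0.675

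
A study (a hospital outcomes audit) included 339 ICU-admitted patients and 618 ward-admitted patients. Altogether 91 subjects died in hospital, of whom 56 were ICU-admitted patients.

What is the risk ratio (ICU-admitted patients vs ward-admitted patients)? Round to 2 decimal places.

ICU-admitted patients without the outcome: 339 − 56 = 283
ward-admitted patients with the outcome: 91 − 56 = 35
ward-admitted patients without the outcome: 618 − 35 = 583
risk, ICU-admitted patients = 56/339 = 0.1652
risk, ward-admitted patients = 35/618 = 0.0566
RR = 0.1652 / 0.0566 = 2.92

2.92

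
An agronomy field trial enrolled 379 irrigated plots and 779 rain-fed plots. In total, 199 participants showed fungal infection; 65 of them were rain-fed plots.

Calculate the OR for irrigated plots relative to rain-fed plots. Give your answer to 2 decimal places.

irrigated plots with the outcome: 199 − 65 = 134
irrigated plots without the outcome: 379 − 134 = 245
rain-fed plots without the outcome: 779 − 65 = 714
odds, irrigated plots = 134/245 = 0.5469
odds, rain-fed plots = 65/714 = 0.0910
OR = 0.5469 / 0.0910 = 6.01

6.01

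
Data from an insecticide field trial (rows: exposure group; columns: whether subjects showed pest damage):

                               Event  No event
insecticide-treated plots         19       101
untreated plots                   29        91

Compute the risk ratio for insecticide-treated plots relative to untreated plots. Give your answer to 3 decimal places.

RR = 0.655

risk, insecticide-treated plots = 19/120 = 0.1583
risk, untreated plots = 29/120 = 0.2417
RR = 0.1583 / 0.2417 = 0.655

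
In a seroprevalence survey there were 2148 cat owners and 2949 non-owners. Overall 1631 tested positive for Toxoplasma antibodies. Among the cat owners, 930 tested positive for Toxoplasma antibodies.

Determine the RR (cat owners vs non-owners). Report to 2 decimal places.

RR = 1.82

cat owners without the outcome: 2148 − 930 = 1218
non-owners with the outcome: 1631 − 930 = 701
non-owners without the outcome: 2949 − 701 = 2248
risk, cat owners = 930/2148 = 0.4330
risk, non-owners = 701/2949 = 0.2377
RR = 0.4330 / 0.2377 = 1.82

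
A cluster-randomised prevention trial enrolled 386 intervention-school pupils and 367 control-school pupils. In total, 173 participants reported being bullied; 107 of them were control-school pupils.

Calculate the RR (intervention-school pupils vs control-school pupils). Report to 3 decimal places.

intervention-school pupils with the outcome: 173 − 107 = 66
intervention-school pupils without the outcome: 386 − 66 = 320
control-school pupils without the outcome: 367 − 107 = 260
risk, intervention-school pupils = 66/386 = 0.1710
risk, control-school pupils = 107/367 = 0.2916
RR = 0.1710 / 0.2916 = 0.586

0.586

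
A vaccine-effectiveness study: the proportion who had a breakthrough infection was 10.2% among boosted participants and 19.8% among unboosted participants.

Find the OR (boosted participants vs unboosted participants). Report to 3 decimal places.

OR ≈ 0.460

odds, boosted participants = 0.1020/0.8980 = 0.1136
odds, unboosted participants = 0.1980/0.8020 = 0.2469
OR = 0.1136 / 0.2469 = 0.460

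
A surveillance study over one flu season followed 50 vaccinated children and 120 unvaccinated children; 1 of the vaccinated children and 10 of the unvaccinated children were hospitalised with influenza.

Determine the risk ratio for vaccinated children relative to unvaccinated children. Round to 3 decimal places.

risk, vaccinated children = 1/50 = 0.02000
risk, unvaccinated children = 10/120 = 0.08333
RR = 0.02000 / 0.08333 = 0.240

RR: 0.240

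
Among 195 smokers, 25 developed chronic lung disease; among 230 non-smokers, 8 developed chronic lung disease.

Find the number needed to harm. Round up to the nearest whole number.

risk, smokers = 25/195 = 0.128205
risk, non-smokers = 8/230 = 0.034783
absolute risk difference = 0.093423
1 / 0.093423 = 10.704 → round up → 11

11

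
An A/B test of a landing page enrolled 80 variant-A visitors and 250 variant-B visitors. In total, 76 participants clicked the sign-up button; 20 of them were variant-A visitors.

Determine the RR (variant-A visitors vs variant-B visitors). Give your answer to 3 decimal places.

variant-A visitors without the outcome: 80 − 20 = 60
variant-B visitors with the outcome: 76 − 20 = 56
variant-B visitors without the outcome: 250 − 56 = 194
risk, variant-A visitors = 20/80 = 0.2500
risk, variant-B visitors = 56/250 = 0.2240
RR = 0.2500 / 0.2240 = 1.116

RR ≈ 1.116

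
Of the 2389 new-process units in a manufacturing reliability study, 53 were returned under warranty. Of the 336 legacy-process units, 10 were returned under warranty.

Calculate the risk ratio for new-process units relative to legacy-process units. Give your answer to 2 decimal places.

RR: 0.75

risk, new-process units = 53/2389 = 0.02219
risk, legacy-process units = 10/336 = 0.02976
RR = 0.02219 / 0.02976 = 0.75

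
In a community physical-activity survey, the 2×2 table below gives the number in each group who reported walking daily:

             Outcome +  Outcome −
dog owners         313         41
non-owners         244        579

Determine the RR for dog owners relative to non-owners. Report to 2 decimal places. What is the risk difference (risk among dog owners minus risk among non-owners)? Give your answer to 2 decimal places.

risk, dog owners = 313/354 = 0.8842
risk, non-owners = 244/823 = 0.2965
RR = 0.8842 / 0.2965 = 2.98
risk difference = 0.8842 − 0.2965 = 0.59

RR = 2.98; RD = 0.59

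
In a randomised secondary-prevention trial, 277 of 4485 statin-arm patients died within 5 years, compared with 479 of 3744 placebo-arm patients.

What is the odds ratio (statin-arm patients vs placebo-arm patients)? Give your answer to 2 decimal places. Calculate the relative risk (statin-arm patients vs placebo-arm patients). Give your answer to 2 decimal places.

odds, statin-arm patients = 277/4208 = 0.0658
odds, placebo-arm patients = 479/3265 = 0.1467
OR = 0.0658 / 0.1467 = 0.45
risk, statin-arm patients = 277/4485 = 0.0618
risk, placebo-arm patients = 479/3744 = 0.1279
RR = 0.0618 / 0.1279 = 0.48

OR = 0.45; RR = 0.48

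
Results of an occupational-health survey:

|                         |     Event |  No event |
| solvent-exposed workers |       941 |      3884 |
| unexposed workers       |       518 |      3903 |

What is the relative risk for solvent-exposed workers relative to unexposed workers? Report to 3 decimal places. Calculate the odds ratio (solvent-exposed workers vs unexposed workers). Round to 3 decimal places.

RR = 1.664; OR = 1.825

risk, solvent-exposed workers = 941/4825 = 0.1950
risk, unexposed workers = 518/4421 = 0.1172
RR = 0.1950 / 0.1172 = 1.664
OR = (941 × 3903) / (3884 × 518) = 3672723/2011912 ≈ 1.825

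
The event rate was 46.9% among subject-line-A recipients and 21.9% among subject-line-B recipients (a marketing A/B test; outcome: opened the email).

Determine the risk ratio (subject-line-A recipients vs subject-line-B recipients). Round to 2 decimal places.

RR = 0.4690 / 0.2190 = 2.14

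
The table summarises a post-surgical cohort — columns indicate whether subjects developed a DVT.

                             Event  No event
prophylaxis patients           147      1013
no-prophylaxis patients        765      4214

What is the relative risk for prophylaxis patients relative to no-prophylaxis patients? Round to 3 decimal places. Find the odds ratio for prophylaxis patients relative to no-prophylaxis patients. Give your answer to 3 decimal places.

RR = 0.825; OR = 0.799

risk, prophylaxis patients = 147/1160 = 0.1267
risk, no-prophylaxis patients = 765/4979 = 0.1536
RR = 0.1267 / 0.1536 = 0.825
odds, prophylaxis patients = 147/1013 = 0.1451
odds, no-prophylaxis patients = 765/4214 = 0.1815
OR = 0.1451 / 0.1815 = 0.799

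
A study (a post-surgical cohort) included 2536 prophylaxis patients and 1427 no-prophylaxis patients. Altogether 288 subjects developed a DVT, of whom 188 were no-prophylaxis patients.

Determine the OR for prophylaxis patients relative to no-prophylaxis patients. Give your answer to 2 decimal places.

prophylaxis patients with the outcome: 288 − 188 = 100
prophylaxis patients without the outcome: 2536 − 100 = 2436
no-prophylaxis patients without the outcome: 1427 − 188 = 1239
OR = (100 × 1239) / (2436 × 188) = 123900/457968 ≈ 0.27

OR ≈ 0.27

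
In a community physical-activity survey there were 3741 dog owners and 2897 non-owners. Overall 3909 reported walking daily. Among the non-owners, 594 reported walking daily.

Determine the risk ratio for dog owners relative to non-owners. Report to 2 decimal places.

dog owners with the outcome: 3909 − 594 = 3315
dog owners without the outcome: 3741 − 3315 = 426
non-owners without the outcome: 2897 − 594 = 2303
risk, dog owners = 3315/3741 = 0.8861
risk, non-owners = 594/2897 = 0.2050
RR = 0.8861 / 0.2050 = 4.32

4.32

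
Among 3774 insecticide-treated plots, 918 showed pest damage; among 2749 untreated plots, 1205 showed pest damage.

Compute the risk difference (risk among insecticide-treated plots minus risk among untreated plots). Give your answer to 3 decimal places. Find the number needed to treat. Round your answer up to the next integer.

risk, insecticide-treated plots = 918/3774 = 0.2432
risk, untreated plots = 1205/2749 = 0.4383
risk difference = 0.2432 − 0.4383 = -0.195
absolute risk difference = 0.195098
1 / 0.195098 = 5.126 → round up → 6

RD = -0.195; NNT = 6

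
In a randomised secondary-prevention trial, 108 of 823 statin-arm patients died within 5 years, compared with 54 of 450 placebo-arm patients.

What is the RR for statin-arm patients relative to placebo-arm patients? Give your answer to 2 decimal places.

RR ≈ 1.09

risk, statin-arm patients = 108/823 = 0.1312
risk, placebo-arm patients = 54/450 = 0.1200
RR = 0.1312 / 0.1200 = 1.09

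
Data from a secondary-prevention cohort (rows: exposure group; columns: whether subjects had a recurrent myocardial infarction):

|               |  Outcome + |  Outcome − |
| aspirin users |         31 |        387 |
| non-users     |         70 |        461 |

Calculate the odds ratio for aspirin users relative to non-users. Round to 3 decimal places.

odds, aspirin users = 31/387 = 0.0801
odds, non-users = 70/461 = 0.1518
OR = 0.0801 / 0.1518 = 0.528

0.528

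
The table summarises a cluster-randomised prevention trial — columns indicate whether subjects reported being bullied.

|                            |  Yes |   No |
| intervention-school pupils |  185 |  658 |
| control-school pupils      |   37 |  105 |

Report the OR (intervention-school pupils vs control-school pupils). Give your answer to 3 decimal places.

OR = (185 × 105) / (658 × 37) = 19425/24346 ≈ 0.798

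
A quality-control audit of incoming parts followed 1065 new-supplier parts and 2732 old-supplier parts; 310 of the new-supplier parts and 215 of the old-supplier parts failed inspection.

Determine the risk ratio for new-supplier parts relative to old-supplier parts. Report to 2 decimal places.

risk, new-supplier parts = 310/1065 = 0.2911
risk, old-supplier parts = 215/2732 = 0.0787
RR = 0.2911 / 0.0787 = 3.70

RR: 3.70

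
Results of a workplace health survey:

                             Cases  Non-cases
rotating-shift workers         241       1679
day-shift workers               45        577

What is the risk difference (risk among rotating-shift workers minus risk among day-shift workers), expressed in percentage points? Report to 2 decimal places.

RD ≈ 5.32

risk, rotating-shift workers = 241/1920 = 0.1255
risk, day-shift workers = 45/622 = 0.0723
risk difference = 0.1255 − 0.0723 = 0.0532 → 5.32 percentage points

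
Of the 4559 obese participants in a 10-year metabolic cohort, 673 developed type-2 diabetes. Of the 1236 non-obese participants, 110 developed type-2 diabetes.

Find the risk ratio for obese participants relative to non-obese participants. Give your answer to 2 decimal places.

1.66

risk, obese participants = 673/4559 = 0.1476
risk, non-obese participants = 110/1236 = 0.0890
RR = 0.1476 / 0.0890 = 1.66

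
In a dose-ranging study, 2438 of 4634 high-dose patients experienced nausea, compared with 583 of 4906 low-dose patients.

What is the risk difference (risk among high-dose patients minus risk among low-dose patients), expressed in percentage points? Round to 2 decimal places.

RD: 40.73

risk, high-dose patients = 2438/4634 = 0.5261
risk, low-dose patients = 583/4906 = 0.1188
risk difference = 0.5261 − 0.1188 = 0.4073 → 40.73 percentage points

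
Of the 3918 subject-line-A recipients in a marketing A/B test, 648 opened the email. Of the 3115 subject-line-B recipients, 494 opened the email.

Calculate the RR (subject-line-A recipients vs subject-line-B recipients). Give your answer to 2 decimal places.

risk, subject-line-A recipients = 648/3918 = 0.1654
risk, subject-line-B recipients = 494/3115 = 0.1586
RR = 0.1654 / 0.1586 = 1.04

RR ≈ 1.04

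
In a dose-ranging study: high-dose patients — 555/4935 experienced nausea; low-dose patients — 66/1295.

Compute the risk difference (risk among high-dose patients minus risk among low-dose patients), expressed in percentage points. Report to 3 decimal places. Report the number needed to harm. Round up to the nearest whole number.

RD = 6.150; NNH = 17

risk, high-dose patients = 555/4935 = 0.1125
risk, low-dose patients = 66/1295 = 0.0510
risk difference = 0.1125 − 0.0510 = 0.0615 → 6.150 percentage points
absolute risk difference = 0.061497
1 / 0.061497 = 16.261 → round up → 17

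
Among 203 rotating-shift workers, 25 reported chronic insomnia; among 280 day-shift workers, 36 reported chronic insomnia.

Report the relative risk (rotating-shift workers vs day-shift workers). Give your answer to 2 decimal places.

risk, rotating-shift workers = 25/203 = 0.1232
risk, day-shift workers = 36/280 = 0.1286
RR = 0.1232 / 0.1286 = 0.96

0.96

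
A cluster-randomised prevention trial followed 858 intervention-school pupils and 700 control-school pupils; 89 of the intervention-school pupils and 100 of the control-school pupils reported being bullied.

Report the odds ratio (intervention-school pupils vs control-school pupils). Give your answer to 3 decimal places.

odds, intervention-school pupils = 89/769 = 0.1157
odds, control-school pupils = 100/600 = 0.1667
OR = 0.1157 / 0.1667 = 0.694

0.694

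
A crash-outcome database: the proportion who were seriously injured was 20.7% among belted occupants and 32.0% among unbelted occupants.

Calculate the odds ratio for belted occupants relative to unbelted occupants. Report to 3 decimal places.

OR: 0.555

odds, belted occupants = 0.2070/0.7930 = 0.2610
odds, unbelted occupants = 0.3200/0.6800 = 0.4706
OR = 0.2610 / 0.4706 = 0.555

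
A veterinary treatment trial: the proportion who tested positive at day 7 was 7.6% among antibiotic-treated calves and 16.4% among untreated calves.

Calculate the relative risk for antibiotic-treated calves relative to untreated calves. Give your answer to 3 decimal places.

RR = 0.0760 / 0.1640 = 0.463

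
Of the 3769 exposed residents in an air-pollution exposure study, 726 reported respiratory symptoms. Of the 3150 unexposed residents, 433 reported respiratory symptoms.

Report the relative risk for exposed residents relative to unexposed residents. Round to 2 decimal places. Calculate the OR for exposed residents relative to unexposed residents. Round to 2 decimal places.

risk, exposed residents = 726/3769 = 0.1926
risk, unexposed residents = 433/3150 = 0.1375
RR = 0.1926 / 0.1375 = 1.40
odds, exposed residents = 726/3043 = 0.2386
odds, unexposed residents = 433/2717 = 0.1594
OR = 0.2386 / 0.1594 = 1.50

RR = 1.40; OR = 1.50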